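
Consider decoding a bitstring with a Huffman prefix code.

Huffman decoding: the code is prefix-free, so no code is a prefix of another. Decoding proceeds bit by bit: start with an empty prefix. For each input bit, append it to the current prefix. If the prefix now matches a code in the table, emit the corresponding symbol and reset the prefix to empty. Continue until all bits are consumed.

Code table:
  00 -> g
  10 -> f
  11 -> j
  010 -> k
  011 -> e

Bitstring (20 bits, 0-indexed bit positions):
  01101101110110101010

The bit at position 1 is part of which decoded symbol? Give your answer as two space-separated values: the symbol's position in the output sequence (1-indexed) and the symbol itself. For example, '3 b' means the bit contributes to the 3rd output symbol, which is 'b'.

Answer: 1 e

Derivation:
Bit 0: prefix='0' (no match yet)
Bit 1: prefix='01' (no match yet)
Bit 2: prefix='011' -> emit 'e', reset
Bit 3: prefix='0' (no match yet)
Bit 4: prefix='01' (no match yet)
Bit 5: prefix='011' -> emit 'e', reset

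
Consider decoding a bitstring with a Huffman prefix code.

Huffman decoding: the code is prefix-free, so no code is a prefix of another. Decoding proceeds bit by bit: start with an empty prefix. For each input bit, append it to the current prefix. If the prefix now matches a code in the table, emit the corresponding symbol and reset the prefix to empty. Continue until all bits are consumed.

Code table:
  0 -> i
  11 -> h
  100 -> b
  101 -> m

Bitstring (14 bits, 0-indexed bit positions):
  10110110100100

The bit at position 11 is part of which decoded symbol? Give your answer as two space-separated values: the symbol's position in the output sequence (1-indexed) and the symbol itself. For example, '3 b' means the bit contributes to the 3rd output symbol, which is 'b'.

Bit 0: prefix='1' (no match yet)
Bit 1: prefix='10' (no match yet)
Bit 2: prefix='101' -> emit 'm', reset
Bit 3: prefix='1' (no match yet)
Bit 4: prefix='10' (no match yet)
Bit 5: prefix='101' -> emit 'm', reset
Bit 6: prefix='1' (no match yet)
Bit 7: prefix='10' (no match yet)
Bit 8: prefix='101' -> emit 'm', reset
Bit 9: prefix='0' -> emit 'i', reset
Bit 10: prefix='0' -> emit 'i', reset
Bit 11: prefix='1' (no match yet)
Bit 12: prefix='10' (no match yet)
Bit 13: prefix='100' -> emit 'b', reset

Answer: 6 b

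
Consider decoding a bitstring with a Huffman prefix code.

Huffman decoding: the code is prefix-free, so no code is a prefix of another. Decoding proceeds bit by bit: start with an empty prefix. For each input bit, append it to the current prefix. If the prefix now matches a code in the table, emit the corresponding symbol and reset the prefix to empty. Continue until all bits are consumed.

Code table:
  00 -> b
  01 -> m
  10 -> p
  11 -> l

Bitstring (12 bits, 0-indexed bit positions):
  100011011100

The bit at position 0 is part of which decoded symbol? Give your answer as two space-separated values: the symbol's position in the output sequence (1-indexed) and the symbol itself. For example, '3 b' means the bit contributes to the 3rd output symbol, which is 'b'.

Bit 0: prefix='1' (no match yet)
Bit 1: prefix='10' -> emit 'p', reset
Bit 2: prefix='0' (no match yet)
Bit 3: prefix='00' -> emit 'b', reset
Bit 4: prefix='1' (no match yet)

Answer: 1 p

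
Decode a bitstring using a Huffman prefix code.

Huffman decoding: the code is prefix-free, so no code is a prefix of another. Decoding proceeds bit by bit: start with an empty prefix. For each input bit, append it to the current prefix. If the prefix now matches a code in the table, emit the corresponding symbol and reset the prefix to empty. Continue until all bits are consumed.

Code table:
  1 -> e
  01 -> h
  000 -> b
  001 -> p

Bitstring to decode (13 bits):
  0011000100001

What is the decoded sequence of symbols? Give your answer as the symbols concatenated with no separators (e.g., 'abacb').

Answer: pebebh

Derivation:
Bit 0: prefix='0' (no match yet)
Bit 1: prefix='00' (no match yet)
Bit 2: prefix='001' -> emit 'p', reset
Bit 3: prefix='1' -> emit 'e', reset
Bit 4: prefix='0' (no match yet)
Bit 5: prefix='00' (no match yet)
Bit 6: prefix='000' -> emit 'b', reset
Bit 7: prefix='1' -> emit 'e', reset
Bit 8: prefix='0' (no match yet)
Bit 9: prefix='00' (no match yet)
Bit 10: prefix='000' -> emit 'b', reset
Bit 11: prefix='0' (no match yet)
Bit 12: prefix='01' -> emit 'h', reset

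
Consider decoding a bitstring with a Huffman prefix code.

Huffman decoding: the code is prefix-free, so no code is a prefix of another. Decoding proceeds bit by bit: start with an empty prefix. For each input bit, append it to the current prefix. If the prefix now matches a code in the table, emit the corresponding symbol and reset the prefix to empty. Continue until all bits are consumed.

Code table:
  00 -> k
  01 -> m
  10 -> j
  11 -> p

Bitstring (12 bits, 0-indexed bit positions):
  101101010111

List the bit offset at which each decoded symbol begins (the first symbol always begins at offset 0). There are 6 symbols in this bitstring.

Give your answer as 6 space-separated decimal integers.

Answer: 0 2 4 6 8 10

Derivation:
Bit 0: prefix='1' (no match yet)
Bit 1: prefix='10' -> emit 'j', reset
Bit 2: prefix='1' (no match yet)
Bit 3: prefix='11' -> emit 'p', reset
Bit 4: prefix='0' (no match yet)
Bit 5: prefix='01' -> emit 'm', reset
Bit 6: prefix='0' (no match yet)
Bit 7: prefix='01' -> emit 'm', reset
Bit 8: prefix='0' (no match yet)
Bit 9: prefix='01' -> emit 'm', reset
Bit 10: prefix='1' (no match yet)
Bit 11: prefix='11' -> emit 'p', reset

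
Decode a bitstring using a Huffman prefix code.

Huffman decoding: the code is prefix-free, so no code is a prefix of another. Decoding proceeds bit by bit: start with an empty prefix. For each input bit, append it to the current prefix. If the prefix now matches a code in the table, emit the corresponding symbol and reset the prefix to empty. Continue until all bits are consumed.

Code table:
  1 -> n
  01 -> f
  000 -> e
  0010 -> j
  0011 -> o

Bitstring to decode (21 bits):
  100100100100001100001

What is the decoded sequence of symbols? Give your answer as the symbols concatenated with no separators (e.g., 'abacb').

Answer: njfjennef

Derivation:
Bit 0: prefix='1' -> emit 'n', reset
Bit 1: prefix='0' (no match yet)
Bit 2: prefix='00' (no match yet)
Bit 3: prefix='001' (no match yet)
Bit 4: prefix='0010' -> emit 'j', reset
Bit 5: prefix='0' (no match yet)
Bit 6: prefix='01' -> emit 'f', reset
Bit 7: prefix='0' (no match yet)
Bit 8: prefix='00' (no match yet)
Bit 9: prefix='001' (no match yet)
Bit 10: prefix='0010' -> emit 'j', reset
Bit 11: prefix='0' (no match yet)
Bit 12: prefix='00' (no match yet)
Bit 13: prefix='000' -> emit 'e', reset
Bit 14: prefix='1' -> emit 'n', reset
Bit 15: prefix='1' -> emit 'n', reset
Bit 16: prefix='0' (no match yet)
Bit 17: prefix='00' (no match yet)
Bit 18: prefix='000' -> emit 'e', reset
Bit 19: prefix='0' (no match yet)
Bit 20: prefix='01' -> emit 'f', reset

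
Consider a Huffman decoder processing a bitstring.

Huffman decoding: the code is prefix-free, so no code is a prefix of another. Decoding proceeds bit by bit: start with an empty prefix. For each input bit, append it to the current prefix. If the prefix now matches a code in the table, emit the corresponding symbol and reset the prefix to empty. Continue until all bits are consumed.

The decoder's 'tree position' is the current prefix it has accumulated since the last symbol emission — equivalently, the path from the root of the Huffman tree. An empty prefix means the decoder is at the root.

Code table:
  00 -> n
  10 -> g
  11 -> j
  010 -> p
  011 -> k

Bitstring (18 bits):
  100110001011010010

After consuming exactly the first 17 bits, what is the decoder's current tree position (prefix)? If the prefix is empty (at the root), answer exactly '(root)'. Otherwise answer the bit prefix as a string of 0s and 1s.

Bit 0: prefix='1' (no match yet)
Bit 1: prefix='10' -> emit 'g', reset
Bit 2: prefix='0' (no match yet)
Bit 3: prefix='01' (no match yet)
Bit 4: prefix='011' -> emit 'k', reset
Bit 5: prefix='0' (no match yet)
Bit 6: prefix='00' -> emit 'n', reset
Bit 7: prefix='0' (no match yet)
Bit 8: prefix='01' (no match yet)
Bit 9: prefix='010' -> emit 'p', reset
Bit 10: prefix='1' (no match yet)
Bit 11: prefix='11' -> emit 'j', reset
Bit 12: prefix='0' (no match yet)
Bit 13: prefix='01' (no match yet)
Bit 14: prefix='010' -> emit 'p', reset
Bit 15: prefix='0' (no match yet)
Bit 16: prefix='01' (no match yet)

Answer: 01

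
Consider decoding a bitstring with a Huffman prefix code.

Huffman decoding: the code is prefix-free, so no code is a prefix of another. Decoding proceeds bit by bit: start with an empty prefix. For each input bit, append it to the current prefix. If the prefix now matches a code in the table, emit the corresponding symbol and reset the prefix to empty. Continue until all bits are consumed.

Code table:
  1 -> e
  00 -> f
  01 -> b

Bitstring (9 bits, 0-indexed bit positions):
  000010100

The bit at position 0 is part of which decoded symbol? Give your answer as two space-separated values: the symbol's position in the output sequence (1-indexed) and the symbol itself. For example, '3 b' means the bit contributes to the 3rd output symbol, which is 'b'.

Bit 0: prefix='0' (no match yet)
Bit 1: prefix='00' -> emit 'f', reset
Bit 2: prefix='0' (no match yet)
Bit 3: prefix='00' -> emit 'f', reset
Bit 4: prefix='1' -> emit 'e', reset

Answer: 1 f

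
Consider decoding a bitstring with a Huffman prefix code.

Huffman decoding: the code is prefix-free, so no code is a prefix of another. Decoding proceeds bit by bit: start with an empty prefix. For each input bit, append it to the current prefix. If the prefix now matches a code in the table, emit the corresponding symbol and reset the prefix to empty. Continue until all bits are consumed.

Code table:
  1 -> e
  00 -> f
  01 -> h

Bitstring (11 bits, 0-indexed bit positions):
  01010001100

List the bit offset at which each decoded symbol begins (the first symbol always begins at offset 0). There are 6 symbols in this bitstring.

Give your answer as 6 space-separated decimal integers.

Bit 0: prefix='0' (no match yet)
Bit 1: prefix='01' -> emit 'h', reset
Bit 2: prefix='0' (no match yet)
Bit 3: prefix='01' -> emit 'h', reset
Bit 4: prefix='0' (no match yet)
Bit 5: prefix='00' -> emit 'f', reset
Bit 6: prefix='0' (no match yet)
Bit 7: prefix='01' -> emit 'h', reset
Bit 8: prefix='1' -> emit 'e', reset
Bit 9: prefix='0' (no match yet)
Bit 10: prefix='00' -> emit 'f', reset

Answer: 0 2 4 6 8 9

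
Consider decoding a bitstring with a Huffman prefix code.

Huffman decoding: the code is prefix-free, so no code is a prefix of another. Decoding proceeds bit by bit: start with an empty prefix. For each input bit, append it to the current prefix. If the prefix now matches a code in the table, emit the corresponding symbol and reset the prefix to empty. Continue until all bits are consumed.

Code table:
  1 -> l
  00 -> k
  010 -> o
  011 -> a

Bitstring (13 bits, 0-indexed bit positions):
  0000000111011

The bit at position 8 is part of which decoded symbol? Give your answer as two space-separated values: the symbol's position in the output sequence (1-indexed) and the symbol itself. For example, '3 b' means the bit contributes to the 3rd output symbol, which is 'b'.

Bit 0: prefix='0' (no match yet)
Bit 1: prefix='00' -> emit 'k', reset
Bit 2: prefix='0' (no match yet)
Bit 3: prefix='00' -> emit 'k', reset
Bit 4: prefix='0' (no match yet)
Bit 5: prefix='00' -> emit 'k', reset
Bit 6: prefix='0' (no match yet)
Bit 7: prefix='01' (no match yet)
Bit 8: prefix='011' -> emit 'a', reset
Bit 9: prefix='1' -> emit 'l', reset
Bit 10: prefix='0' (no match yet)
Bit 11: prefix='01' (no match yet)
Bit 12: prefix='011' -> emit 'a', reset

Answer: 4 a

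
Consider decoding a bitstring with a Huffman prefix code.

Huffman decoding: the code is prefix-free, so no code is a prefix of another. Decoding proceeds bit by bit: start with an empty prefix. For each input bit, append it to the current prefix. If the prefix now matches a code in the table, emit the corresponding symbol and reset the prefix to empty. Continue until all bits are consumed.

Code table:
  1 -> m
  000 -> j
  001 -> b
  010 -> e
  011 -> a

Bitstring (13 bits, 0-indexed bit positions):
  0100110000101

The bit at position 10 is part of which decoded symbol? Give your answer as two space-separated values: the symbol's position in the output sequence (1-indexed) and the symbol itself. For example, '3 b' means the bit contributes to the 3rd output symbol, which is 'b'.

Bit 0: prefix='0' (no match yet)
Bit 1: prefix='01' (no match yet)
Bit 2: prefix='010' -> emit 'e', reset
Bit 3: prefix='0' (no match yet)
Bit 4: prefix='01' (no match yet)
Bit 5: prefix='011' -> emit 'a', reset
Bit 6: prefix='0' (no match yet)
Bit 7: prefix='00' (no match yet)
Bit 8: prefix='000' -> emit 'j', reset
Bit 9: prefix='0' (no match yet)
Bit 10: prefix='01' (no match yet)
Bit 11: prefix='010' -> emit 'e', reset
Bit 12: prefix='1' -> emit 'm', reset

Answer: 4 e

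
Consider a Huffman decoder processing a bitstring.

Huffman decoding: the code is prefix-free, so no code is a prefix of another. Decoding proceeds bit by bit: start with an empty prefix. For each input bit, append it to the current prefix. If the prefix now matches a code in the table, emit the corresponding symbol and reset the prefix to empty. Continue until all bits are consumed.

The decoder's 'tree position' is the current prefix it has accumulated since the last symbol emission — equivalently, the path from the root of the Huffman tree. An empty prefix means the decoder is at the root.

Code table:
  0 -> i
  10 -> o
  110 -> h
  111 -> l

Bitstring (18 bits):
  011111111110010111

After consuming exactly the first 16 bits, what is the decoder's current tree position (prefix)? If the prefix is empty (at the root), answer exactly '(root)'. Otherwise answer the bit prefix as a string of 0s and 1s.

Answer: 1

Derivation:
Bit 0: prefix='0' -> emit 'i', reset
Bit 1: prefix='1' (no match yet)
Bit 2: prefix='11' (no match yet)
Bit 3: prefix='111' -> emit 'l', reset
Bit 4: prefix='1' (no match yet)
Bit 5: prefix='11' (no match yet)
Bit 6: prefix='111' -> emit 'l', reset
Bit 7: prefix='1' (no match yet)
Bit 8: prefix='11' (no match yet)
Bit 9: prefix='111' -> emit 'l', reset
Bit 10: prefix='1' (no match yet)
Bit 11: prefix='10' -> emit 'o', reset
Bit 12: prefix='0' -> emit 'i', reset
Bit 13: prefix='1' (no match yet)
Bit 14: prefix='10' -> emit 'o', reset
Bit 15: prefix='1' (no match yet)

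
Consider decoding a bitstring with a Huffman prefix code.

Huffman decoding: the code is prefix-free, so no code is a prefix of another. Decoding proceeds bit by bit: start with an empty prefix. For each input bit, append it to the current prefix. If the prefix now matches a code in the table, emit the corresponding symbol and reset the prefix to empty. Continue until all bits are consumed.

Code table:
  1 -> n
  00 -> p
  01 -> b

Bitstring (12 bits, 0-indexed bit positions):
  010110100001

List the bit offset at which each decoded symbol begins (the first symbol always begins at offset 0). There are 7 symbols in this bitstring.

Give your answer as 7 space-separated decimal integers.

Bit 0: prefix='0' (no match yet)
Bit 1: prefix='01' -> emit 'b', reset
Bit 2: prefix='0' (no match yet)
Bit 3: prefix='01' -> emit 'b', reset
Bit 4: prefix='1' -> emit 'n', reset
Bit 5: prefix='0' (no match yet)
Bit 6: prefix='01' -> emit 'b', reset
Bit 7: prefix='0' (no match yet)
Bit 8: prefix='00' -> emit 'p', reset
Bit 9: prefix='0' (no match yet)
Bit 10: prefix='00' -> emit 'p', reset
Bit 11: prefix='1' -> emit 'n', reset

Answer: 0 2 4 5 7 9 11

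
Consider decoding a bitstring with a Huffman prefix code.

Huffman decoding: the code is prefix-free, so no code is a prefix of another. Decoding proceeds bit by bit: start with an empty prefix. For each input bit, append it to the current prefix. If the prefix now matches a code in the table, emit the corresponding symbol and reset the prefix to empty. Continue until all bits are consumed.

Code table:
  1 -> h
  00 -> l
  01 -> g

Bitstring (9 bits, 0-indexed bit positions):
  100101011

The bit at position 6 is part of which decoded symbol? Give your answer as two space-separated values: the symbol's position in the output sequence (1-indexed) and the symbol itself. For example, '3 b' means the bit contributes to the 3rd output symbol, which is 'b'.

Bit 0: prefix='1' -> emit 'h', reset
Bit 1: prefix='0' (no match yet)
Bit 2: prefix='00' -> emit 'l', reset
Bit 3: prefix='1' -> emit 'h', reset
Bit 4: prefix='0' (no match yet)
Bit 5: prefix='01' -> emit 'g', reset
Bit 6: prefix='0' (no match yet)
Bit 7: prefix='01' -> emit 'g', reset
Bit 8: prefix='1' -> emit 'h', reset

Answer: 5 g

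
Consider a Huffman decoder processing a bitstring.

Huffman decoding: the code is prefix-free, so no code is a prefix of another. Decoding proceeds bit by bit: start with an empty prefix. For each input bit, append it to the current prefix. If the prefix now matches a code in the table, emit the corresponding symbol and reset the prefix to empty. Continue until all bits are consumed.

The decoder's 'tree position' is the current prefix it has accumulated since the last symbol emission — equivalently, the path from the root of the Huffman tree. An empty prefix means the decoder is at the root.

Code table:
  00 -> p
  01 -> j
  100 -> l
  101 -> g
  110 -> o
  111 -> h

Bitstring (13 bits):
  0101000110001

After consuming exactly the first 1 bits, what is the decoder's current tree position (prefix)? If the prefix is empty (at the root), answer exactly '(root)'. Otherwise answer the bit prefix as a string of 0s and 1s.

Bit 0: prefix='0' (no match yet)

Answer: 0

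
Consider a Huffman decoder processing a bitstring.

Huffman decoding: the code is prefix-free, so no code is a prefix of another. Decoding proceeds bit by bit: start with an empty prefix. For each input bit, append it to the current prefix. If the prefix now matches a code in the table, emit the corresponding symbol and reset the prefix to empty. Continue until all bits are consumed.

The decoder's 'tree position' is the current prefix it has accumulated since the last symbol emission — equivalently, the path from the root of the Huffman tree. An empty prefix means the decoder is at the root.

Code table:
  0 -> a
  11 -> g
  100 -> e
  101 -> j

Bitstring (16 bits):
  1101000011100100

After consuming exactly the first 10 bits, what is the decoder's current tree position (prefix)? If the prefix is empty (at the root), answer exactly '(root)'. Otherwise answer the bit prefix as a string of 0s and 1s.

Bit 0: prefix='1' (no match yet)
Bit 1: prefix='11' -> emit 'g', reset
Bit 2: prefix='0' -> emit 'a', reset
Bit 3: prefix='1' (no match yet)
Bit 4: prefix='10' (no match yet)
Bit 5: prefix='100' -> emit 'e', reset
Bit 6: prefix='0' -> emit 'a', reset
Bit 7: prefix='0' -> emit 'a', reset
Bit 8: prefix='1' (no match yet)
Bit 9: prefix='11' -> emit 'g', reset

Answer: (root)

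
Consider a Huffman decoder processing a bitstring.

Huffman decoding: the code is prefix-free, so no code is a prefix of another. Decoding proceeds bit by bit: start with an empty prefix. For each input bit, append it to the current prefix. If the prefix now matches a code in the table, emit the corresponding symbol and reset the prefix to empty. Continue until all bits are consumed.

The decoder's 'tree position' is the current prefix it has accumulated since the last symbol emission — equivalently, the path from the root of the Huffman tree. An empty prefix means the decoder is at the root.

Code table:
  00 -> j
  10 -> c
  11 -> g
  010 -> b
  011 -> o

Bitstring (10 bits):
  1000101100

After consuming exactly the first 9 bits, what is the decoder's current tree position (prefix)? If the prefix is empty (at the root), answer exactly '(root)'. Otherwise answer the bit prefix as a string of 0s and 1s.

Answer: 0

Derivation:
Bit 0: prefix='1' (no match yet)
Bit 1: prefix='10' -> emit 'c', reset
Bit 2: prefix='0' (no match yet)
Bit 3: prefix='00' -> emit 'j', reset
Bit 4: prefix='1' (no match yet)
Bit 5: prefix='10' -> emit 'c', reset
Bit 6: prefix='1' (no match yet)
Bit 7: prefix='11' -> emit 'g', reset
Bit 8: prefix='0' (no match yet)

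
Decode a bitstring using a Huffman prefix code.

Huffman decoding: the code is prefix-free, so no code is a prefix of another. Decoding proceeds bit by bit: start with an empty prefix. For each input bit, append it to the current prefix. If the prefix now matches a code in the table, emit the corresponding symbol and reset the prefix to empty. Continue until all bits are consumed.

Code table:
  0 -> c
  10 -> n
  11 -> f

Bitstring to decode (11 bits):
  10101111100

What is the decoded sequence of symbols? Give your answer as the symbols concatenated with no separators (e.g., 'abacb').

Answer: nnffnc

Derivation:
Bit 0: prefix='1' (no match yet)
Bit 1: prefix='10' -> emit 'n', reset
Bit 2: prefix='1' (no match yet)
Bit 3: prefix='10' -> emit 'n', reset
Bit 4: prefix='1' (no match yet)
Bit 5: prefix='11' -> emit 'f', reset
Bit 6: prefix='1' (no match yet)
Bit 7: prefix='11' -> emit 'f', reset
Bit 8: prefix='1' (no match yet)
Bit 9: prefix='10' -> emit 'n', reset
Bit 10: prefix='0' -> emit 'c', reset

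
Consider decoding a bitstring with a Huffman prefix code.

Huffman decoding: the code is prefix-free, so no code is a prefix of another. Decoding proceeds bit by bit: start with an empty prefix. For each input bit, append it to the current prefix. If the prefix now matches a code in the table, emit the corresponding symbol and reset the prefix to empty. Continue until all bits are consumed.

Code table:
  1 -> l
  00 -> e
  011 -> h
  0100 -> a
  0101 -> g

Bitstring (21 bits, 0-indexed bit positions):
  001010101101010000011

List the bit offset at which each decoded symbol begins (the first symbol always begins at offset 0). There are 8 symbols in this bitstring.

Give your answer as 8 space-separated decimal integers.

Answer: 0 2 3 7 10 14 16 18

Derivation:
Bit 0: prefix='0' (no match yet)
Bit 1: prefix='00' -> emit 'e', reset
Bit 2: prefix='1' -> emit 'l', reset
Bit 3: prefix='0' (no match yet)
Bit 4: prefix='01' (no match yet)
Bit 5: prefix='010' (no match yet)
Bit 6: prefix='0101' -> emit 'g', reset
Bit 7: prefix='0' (no match yet)
Bit 8: prefix='01' (no match yet)
Bit 9: prefix='011' -> emit 'h', reset
Bit 10: prefix='0' (no match yet)
Bit 11: prefix='01' (no match yet)
Bit 12: prefix='010' (no match yet)
Bit 13: prefix='0101' -> emit 'g', reset
Bit 14: prefix='0' (no match yet)
Bit 15: prefix='00' -> emit 'e', reset
Bit 16: prefix='0' (no match yet)
Bit 17: prefix='00' -> emit 'e', reset
Bit 18: prefix='0' (no match yet)
Bit 19: prefix='01' (no match yet)
Bit 20: prefix='011' -> emit 'h', reset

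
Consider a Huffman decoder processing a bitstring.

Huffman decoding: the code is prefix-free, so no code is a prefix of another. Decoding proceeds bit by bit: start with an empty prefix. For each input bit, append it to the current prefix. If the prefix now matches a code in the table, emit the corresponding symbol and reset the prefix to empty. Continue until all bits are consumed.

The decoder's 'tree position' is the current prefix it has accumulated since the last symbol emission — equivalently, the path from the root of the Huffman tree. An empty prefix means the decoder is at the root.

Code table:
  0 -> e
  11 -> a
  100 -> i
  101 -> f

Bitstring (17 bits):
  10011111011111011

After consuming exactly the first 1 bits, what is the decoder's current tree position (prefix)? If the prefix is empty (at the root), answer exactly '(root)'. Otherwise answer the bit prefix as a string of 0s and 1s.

Bit 0: prefix='1' (no match yet)

Answer: 1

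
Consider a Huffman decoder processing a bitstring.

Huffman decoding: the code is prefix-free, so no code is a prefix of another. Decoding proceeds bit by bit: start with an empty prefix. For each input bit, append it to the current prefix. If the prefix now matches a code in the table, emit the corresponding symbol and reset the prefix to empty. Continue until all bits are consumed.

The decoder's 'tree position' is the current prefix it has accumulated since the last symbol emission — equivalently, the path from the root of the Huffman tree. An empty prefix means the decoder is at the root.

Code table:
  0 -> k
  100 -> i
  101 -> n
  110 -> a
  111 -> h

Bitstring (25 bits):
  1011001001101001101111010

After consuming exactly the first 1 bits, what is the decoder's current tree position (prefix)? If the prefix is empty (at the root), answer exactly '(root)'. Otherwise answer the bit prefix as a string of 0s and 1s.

Answer: 1

Derivation:
Bit 0: prefix='1' (no match yet)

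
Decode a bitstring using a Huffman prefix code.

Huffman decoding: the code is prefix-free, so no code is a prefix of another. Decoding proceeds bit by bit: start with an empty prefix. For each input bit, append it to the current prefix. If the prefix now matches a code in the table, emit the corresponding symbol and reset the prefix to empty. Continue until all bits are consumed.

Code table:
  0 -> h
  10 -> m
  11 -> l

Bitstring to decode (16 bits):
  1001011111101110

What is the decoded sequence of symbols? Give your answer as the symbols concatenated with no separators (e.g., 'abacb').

Answer: mhmlllhlm

Derivation:
Bit 0: prefix='1' (no match yet)
Bit 1: prefix='10' -> emit 'm', reset
Bit 2: prefix='0' -> emit 'h', reset
Bit 3: prefix='1' (no match yet)
Bit 4: prefix='10' -> emit 'm', reset
Bit 5: prefix='1' (no match yet)
Bit 6: prefix='11' -> emit 'l', reset
Bit 7: prefix='1' (no match yet)
Bit 8: prefix='11' -> emit 'l', reset
Bit 9: prefix='1' (no match yet)
Bit 10: prefix='11' -> emit 'l', reset
Bit 11: prefix='0' -> emit 'h', reset
Bit 12: prefix='1' (no match yet)
Bit 13: prefix='11' -> emit 'l', reset
Bit 14: prefix='1' (no match yet)
Bit 15: prefix='10' -> emit 'm', reset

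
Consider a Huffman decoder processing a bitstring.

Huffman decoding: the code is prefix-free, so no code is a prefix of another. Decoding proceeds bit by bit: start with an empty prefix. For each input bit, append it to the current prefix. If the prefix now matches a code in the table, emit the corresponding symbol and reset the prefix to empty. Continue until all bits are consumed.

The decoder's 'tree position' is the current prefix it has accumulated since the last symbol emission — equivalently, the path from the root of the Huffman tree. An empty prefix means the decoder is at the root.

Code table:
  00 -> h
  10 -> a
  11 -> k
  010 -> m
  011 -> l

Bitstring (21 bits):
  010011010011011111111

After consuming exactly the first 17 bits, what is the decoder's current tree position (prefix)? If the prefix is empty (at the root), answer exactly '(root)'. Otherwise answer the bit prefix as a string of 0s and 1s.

Bit 0: prefix='0' (no match yet)
Bit 1: prefix='01' (no match yet)
Bit 2: prefix='010' -> emit 'm', reset
Bit 3: prefix='0' (no match yet)
Bit 4: prefix='01' (no match yet)
Bit 5: prefix='011' -> emit 'l', reset
Bit 6: prefix='0' (no match yet)
Bit 7: prefix='01' (no match yet)
Bit 8: prefix='010' -> emit 'm', reset
Bit 9: prefix='0' (no match yet)
Bit 10: prefix='01' (no match yet)
Bit 11: prefix='011' -> emit 'l', reset
Bit 12: prefix='0' (no match yet)
Bit 13: prefix='01' (no match yet)
Bit 14: prefix='011' -> emit 'l', reset
Bit 15: prefix='1' (no match yet)
Bit 16: prefix='11' -> emit 'k', reset

Answer: (root)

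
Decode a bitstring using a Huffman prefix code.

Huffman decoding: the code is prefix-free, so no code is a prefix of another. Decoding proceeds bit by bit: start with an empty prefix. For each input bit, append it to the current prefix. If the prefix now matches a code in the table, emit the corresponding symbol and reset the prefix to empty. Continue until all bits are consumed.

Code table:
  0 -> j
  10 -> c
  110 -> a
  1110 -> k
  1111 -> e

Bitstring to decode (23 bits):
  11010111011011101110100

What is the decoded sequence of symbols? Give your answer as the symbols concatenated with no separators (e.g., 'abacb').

Answer: ackakkcj

Derivation:
Bit 0: prefix='1' (no match yet)
Bit 1: prefix='11' (no match yet)
Bit 2: prefix='110' -> emit 'a', reset
Bit 3: prefix='1' (no match yet)
Bit 4: prefix='10' -> emit 'c', reset
Bit 5: prefix='1' (no match yet)
Bit 6: prefix='11' (no match yet)
Bit 7: prefix='111' (no match yet)
Bit 8: prefix='1110' -> emit 'k', reset
Bit 9: prefix='1' (no match yet)
Bit 10: prefix='11' (no match yet)
Bit 11: prefix='110' -> emit 'a', reset
Bit 12: prefix='1' (no match yet)
Bit 13: prefix='11' (no match yet)
Bit 14: prefix='111' (no match yet)
Bit 15: prefix='1110' -> emit 'k', reset
Bit 16: prefix='1' (no match yet)
Bit 17: prefix='11' (no match yet)
Bit 18: prefix='111' (no match yet)
Bit 19: prefix='1110' -> emit 'k', reset
Bit 20: prefix='1' (no match yet)
Bit 21: prefix='10' -> emit 'c', reset
Bit 22: prefix='0' -> emit 'j', reset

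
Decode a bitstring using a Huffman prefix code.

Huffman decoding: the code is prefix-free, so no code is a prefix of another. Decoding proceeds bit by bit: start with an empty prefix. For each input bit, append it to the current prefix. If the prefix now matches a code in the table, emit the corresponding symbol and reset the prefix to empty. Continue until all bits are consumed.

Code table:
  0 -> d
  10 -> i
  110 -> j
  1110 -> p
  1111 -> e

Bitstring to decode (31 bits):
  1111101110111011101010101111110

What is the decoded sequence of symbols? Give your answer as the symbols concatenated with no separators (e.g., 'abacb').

Bit 0: prefix='1' (no match yet)
Bit 1: prefix='11' (no match yet)
Bit 2: prefix='111' (no match yet)
Bit 3: prefix='1111' -> emit 'e', reset
Bit 4: prefix='1' (no match yet)
Bit 5: prefix='10' -> emit 'i', reset
Bit 6: prefix='1' (no match yet)
Bit 7: prefix='11' (no match yet)
Bit 8: prefix='111' (no match yet)
Bit 9: prefix='1110' -> emit 'p', reset
Bit 10: prefix='1' (no match yet)
Bit 11: prefix='11' (no match yet)
Bit 12: prefix='111' (no match yet)
Bit 13: prefix='1110' -> emit 'p', reset
Bit 14: prefix='1' (no match yet)
Bit 15: prefix='11' (no match yet)
Bit 16: prefix='111' (no match yet)
Bit 17: prefix='1110' -> emit 'p', reset
Bit 18: prefix='1' (no match yet)
Bit 19: prefix='10' -> emit 'i', reset
Bit 20: prefix='1' (no match yet)
Bit 21: prefix='10' -> emit 'i', reset
Bit 22: prefix='1' (no match yet)
Bit 23: prefix='10' -> emit 'i', reset
Bit 24: prefix='1' (no match yet)
Bit 25: prefix='11' (no match yet)
Bit 26: prefix='111' (no match yet)
Bit 27: prefix='1111' -> emit 'e', reset
Bit 28: prefix='1' (no match yet)
Bit 29: prefix='11' (no match yet)
Bit 30: prefix='110' -> emit 'j', reset

Answer: eipppiiiej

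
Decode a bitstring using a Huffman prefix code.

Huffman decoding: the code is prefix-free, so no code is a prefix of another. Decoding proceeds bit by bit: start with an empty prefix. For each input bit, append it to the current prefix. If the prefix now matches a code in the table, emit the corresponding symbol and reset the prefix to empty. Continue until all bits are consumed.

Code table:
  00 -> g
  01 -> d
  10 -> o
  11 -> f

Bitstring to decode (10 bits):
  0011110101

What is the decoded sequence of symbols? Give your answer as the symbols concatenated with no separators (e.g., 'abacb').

Answer: gffdd

Derivation:
Bit 0: prefix='0' (no match yet)
Bit 1: prefix='00' -> emit 'g', reset
Bit 2: prefix='1' (no match yet)
Bit 3: prefix='11' -> emit 'f', reset
Bit 4: prefix='1' (no match yet)
Bit 5: prefix='11' -> emit 'f', reset
Bit 6: prefix='0' (no match yet)
Bit 7: prefix='01' -> emit 'd', reset
Bit 8: prefix='0' (no match yet)
Bit 9: prefix='01' -> emit 'd', reset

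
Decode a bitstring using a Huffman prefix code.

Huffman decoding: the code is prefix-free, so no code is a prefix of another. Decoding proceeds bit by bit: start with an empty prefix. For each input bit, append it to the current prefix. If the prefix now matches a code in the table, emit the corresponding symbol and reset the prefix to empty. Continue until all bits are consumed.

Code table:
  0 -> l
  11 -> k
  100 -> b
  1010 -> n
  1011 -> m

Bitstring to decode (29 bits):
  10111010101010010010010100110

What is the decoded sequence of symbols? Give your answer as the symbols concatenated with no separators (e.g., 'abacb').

Bit 0: prefix='1' (no match yet)
Bit 1: prefix='10' (no match yet)
Bit 2: prefix='101' (no match yet)
Bit 3: prefix='1011' -> emit 'm', reset
Bit 4: prefix='1' (no match yet)
Bit 5: prefix='10' (no match yet)
Bit 6: prefix='101' (no match yet)
Bit 7: prefix='1010' -> emit 'n', reset
Bit 8: prefix='1' (no match yet)
Bit 9: prefix='10' (no match yet)
Bit 10: prefix='101' (no match yet)
Bit 11: prefix='1010' -> emit 'n', reset
Bit 12: prefix='1' (no match yet)
Bit 13: prefix='10' (no match yet)
Bit 14: prefix='100' -> emit 'b', reset
Bit 15: prefix='1' (no match yet)
Bit 16: prefix='10' (no match yet)
Bit 17: prefix='100' -> emit 'b', reset
Bit 18: prefix='1' (no match yet)
Bit 19: prefix='10' (no match yet)
Bit 20: prefix='100' -> emit 'b', reset
Bit 21: prefix='1' (no match yet)
Bit 22: prefix='10' (no match yet)
Bit 23: prefix='101' (no match yet)
Bit 24: prefix='1010' -> emit 'n', reset
Bit 25: prefix='0' -> emit 'l', reset
Bit 26: prefix='1' (no match yet)
Bit 27: prefix='11' -> emit 'k', reset
Bit 28: prefix='0' -> emit 'l', reset

Answer: mnnbbbnlkl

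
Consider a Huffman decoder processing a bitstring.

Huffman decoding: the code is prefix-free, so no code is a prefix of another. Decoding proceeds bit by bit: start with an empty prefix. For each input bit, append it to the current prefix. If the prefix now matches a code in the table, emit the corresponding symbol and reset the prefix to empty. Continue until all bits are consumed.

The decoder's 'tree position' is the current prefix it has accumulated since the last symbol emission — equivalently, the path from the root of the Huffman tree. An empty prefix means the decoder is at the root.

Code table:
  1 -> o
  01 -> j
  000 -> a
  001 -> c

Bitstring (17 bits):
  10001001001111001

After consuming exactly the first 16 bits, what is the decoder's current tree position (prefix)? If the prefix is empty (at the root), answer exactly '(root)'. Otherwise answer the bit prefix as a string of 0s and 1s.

Bit 0: prefix='1' -> emit 'o', reset
Bit 1: prefix='0' (no match yet)
Bit 2: prefix='00' (no match yet)
Bit 3: prefix='000' -> emit 'a', reset
Bit 4: prefix='1' -> emit 'o', reset
Bit 5: prefix='0' (no match yet)
Bit 6: prefix='00' (no match yet)
Bit 7: prefix='001' -> emit 'c', reset
Bit 8: prefix='0' (no match yet)
Bit 9: prefix='00' (no match yet)
Bit 10: prefix='001' -> emit 'c', reset
Bit 11: prefix='1' -> emit 'o', reset
Bit 12: prefix='1' -> emit 'o', reset
Bit 13: prefix='1' -> emit 'o', reset
Bit 14: prefix='0' (no match yet)
Bit 15: prefix='00' (no match yet)

Answer: 00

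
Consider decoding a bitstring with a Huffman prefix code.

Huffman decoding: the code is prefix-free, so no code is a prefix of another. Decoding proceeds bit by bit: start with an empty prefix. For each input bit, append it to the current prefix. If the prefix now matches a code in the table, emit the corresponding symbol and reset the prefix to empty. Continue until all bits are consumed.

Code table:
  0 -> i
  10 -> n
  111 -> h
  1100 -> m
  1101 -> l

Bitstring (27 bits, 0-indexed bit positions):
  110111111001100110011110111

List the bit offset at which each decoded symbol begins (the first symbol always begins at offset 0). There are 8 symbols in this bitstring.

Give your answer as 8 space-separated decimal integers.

Answer: 0 4 7 11 15 19 22 24

Derivation:
Bit 0: prefix='1' (no match yet)
Bit 1: prefix='11' (no match yet)
Bit 2: prefix='110' (no match yet)
Bit 3: prefix='1101' -> emit 'l', reset
Bit 4: prefix='1' (no match yet)
Bit 5: prefix='11' (no match yet)
Bit 6: prefix='111' -> emit 'h', reset
Bit 7: prefix='1' (no match yet)
Bit 8: prefix='11' (no match yet)
Bit 9: prefix='110' (no match yet)
Bit 10: prefix='1100' -> emit 'm', reset
Bit 11: prefix='1' (no match yet)
Bit 12: prefix='11' (no match yet)
Bit 13: prefix='110' (no match yet)
Bit 14: prefix='1100' -> emit 'm', reset
Bit 15: prefix='1' (no match yet)
Bit 16: prefix='11' (no match yet)
Bit 17: prefix='110' (no match yet)
Bit 18: prefix='1100' -> emit 'm', reset
Bit 19: prefix='1' (no match yet)
Bit 20: prefix='11' (no match yet)
Bit 21: prefix='111' -> emit 'h', reset
Bit 22: prefix='1' (no match yet)
Bit 23: prefix='10' -> emit 'n', reset
Bit 24: prefix='1' (no match yet)
Bit 25: prefix='11' (no match yet)
Bit 26: prefix='111' -> emit 'h', reset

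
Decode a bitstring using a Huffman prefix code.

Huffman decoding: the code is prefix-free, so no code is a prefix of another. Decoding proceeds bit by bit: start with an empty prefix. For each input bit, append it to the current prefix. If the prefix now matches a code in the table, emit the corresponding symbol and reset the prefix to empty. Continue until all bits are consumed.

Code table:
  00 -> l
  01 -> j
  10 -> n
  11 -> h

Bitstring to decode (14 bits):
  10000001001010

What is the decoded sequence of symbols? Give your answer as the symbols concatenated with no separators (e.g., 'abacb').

Answer: nlljlnn

Derivation:
Bit 0: prefix='1' (no match yet)
Bit 1: prefix='10' -> emit 'n', reset
Bit 2: prefix='0' (no match yet)
Bit 3: prefix='00' -> emit 'l', reset
Bit 4: prefix='0' (no match yet)
Bit 5: prefix='00' -> emit 'l', reset
Bit 6: prefix='0' (no match yet)
Bit 7: prefix='01' -> emit 'j', reset
Bit 8: prefix='0' (no match yet)
Bit 9: prefix='00' -> emit 'l', reset
Bit 10: prefix='1' (no match yet)
Bit 11: prefix='10' -> emit 'n', reset
Bit 12: prefix='1' (no match yet)
Bit 13: prefix='10' -> emit 'n', reset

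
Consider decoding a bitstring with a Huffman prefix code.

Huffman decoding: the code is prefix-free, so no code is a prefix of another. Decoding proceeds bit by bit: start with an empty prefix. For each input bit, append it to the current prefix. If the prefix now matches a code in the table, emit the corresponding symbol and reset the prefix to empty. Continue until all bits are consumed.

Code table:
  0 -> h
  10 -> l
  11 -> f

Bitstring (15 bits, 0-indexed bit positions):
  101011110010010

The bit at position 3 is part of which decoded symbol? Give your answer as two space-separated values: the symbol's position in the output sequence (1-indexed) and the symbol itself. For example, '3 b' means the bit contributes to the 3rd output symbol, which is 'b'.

Answer: 2 l

Derivation:
Bit 0: prefix='1' (no match yet)
Bit 1: prefix='10' -> emit 'l', reset
Bit 2: prefix='1' (no match yet)
Bit 3: prefix='10' -> emit 'l', reset
Bit 4: prefix='1' (no match yet)
Bit 5: prefix='11' -> emit 'f', reset
Bit 6: prefix='1' (no match yet)
Bit 7: prefix='11' -> emit 'f', reset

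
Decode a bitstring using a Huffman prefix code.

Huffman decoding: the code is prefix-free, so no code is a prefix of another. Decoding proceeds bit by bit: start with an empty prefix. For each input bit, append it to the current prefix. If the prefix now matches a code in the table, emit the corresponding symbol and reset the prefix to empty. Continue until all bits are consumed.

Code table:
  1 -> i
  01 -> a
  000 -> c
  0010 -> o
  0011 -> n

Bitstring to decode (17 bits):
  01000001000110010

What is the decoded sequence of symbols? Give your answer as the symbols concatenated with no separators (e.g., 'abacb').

Answer: acono

Derivation:
Bit 0: prefix='0' (no match yet)
Bit 1: prefix='01' -> emit 'a', reset
Bit 2: prefix='0' (no match yet)
Bit 3: prefix='00' (no match yet)
Bit 4: prefix='000' -> emit 'c', reset
Bit 5: prefix='0' (no match yet)
Bit 6: prefix='00' (no match yet)
Bit 7: prefix='001' (no match yet)
Bit 8: prefix='0010' -> emit 'o', reset
Bit 9: prefix='0' (no match yet)
Bit 10: prefix='00' (no match yet)
Bit 11: prefix='001' (no match yet)
Bit 12: prefix='0011' -> emit 'n', reset
Bit 13: prefix='0' (no match yet)
Bit 14: prefix='00' (no match yet)
Bit 15: prefix='001' (no match yet)
Bit 16: prefix='0010' -> emit 'o', reset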